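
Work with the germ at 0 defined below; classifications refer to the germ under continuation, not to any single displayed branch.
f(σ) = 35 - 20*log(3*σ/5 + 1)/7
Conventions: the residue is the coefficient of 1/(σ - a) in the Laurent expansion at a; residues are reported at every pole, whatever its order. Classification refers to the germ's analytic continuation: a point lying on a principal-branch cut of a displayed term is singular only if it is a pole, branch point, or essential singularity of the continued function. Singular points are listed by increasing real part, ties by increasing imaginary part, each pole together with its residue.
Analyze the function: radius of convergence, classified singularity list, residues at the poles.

Branch term (-20/7)*log(1 - σ/(-5/3)): its argument vanishes at σ = -5/3, a logarithmic branch point, modulus 5/3.
The radius of convergence is the smallest modulus among the singular points: 5/3.

Radius of convergence at 0: 5/3.
At -5/3: a logarithmic branch point.


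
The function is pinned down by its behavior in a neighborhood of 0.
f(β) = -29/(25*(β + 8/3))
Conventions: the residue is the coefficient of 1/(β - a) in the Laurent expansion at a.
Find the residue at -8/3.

At the order-1 pole -8/3 set g(β) = (β - (-8/3))*f(β) = -29/25.
Simple pole: residue = g(a) at a = -8/3, which is -29/25.

The residue is -29/25.


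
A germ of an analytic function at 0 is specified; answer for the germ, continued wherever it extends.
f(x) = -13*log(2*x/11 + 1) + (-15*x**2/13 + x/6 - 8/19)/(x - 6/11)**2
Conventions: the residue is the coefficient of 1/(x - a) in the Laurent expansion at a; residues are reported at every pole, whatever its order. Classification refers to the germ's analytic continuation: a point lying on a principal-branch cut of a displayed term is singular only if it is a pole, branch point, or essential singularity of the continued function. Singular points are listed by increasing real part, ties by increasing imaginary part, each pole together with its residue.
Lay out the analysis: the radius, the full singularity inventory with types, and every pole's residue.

Radius of convergence at 0: 6/11.
At -11/2: a logarithmic branch point.
At 6/11: a pole of order 2; residue -937/858.

Denominator factor (x - 6/11)^2: pole of order 2 at 6/11, modulus 6/11.
Branch term (-13)*log(1 - x/(-11/2)): its argument vanishes at x = -11/2, a logarithmic branch point, modulus 11/2.
The radius of convergence is the smallest modulus among the singular points: 6/11.
The branch term is analytic at 6/11 and contributes nothing to the residue; only the rational part matters.
At the order-2 pole 6/11 set g(x) = (x - (6/11))^2*(rational part) = -15*x**2/13 + x/6 - 8/19.
Order-2 pole: residue = g'(a); g'(6/11) = -937/858, so the residue is -937/858.
List the singular points by increasing real part (a conjugate pair: the negative imaginary part first).


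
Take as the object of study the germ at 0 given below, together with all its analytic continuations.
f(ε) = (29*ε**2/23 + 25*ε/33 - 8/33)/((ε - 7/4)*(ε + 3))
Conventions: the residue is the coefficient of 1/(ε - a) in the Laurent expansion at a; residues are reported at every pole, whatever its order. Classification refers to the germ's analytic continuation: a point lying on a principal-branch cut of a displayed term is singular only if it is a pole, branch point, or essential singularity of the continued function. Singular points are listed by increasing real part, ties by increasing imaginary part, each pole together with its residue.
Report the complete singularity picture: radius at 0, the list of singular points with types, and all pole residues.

Denominator factor (ε + 3): pole of order 1 at -3, modulus 3.
Denominator factor (ε - 7/4): pole of order 1 at 7/4, modulus 7/4.
The radius of convergence is the smallest modulus among the singular points: 7/4.
At the order-1 pole -3 set g(ε) = (ε - (-3))*f(ε) = (29*ε**2/23 + 25*ε/33 - 8/33)/(ε - 7/4).
Simple pole: residue = g(a) at a = -3, which is -26816/14421.
At the order-1 pole 7/4 set g(ε) = (ε - (7/4))*f(ε) = (29*ε**2/23 + 25*ε/33 - 8/33)/(ε + 3).
Simple pole: residue = g(a) at a = 7/4, which is 5459/5244.
List the singular points by increasing real part (a conjugate pair: the negative imaginary part first).

Radius of convergence at 0: 7/4.
At -3: a pole of order 1; residue -26816/14421.
At 7/4: a pole of order 1; residue 5459/5244.


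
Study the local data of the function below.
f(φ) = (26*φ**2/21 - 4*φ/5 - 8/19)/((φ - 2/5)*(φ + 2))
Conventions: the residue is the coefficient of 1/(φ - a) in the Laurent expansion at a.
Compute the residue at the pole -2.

At the order-1 pole -2 set g(φ) = (φ - (-2))*f(φ) = (26*φ**2/21 - 4*φ/5 - 8/19)/(φ - 2/5).
Simple pole: residue = g(a) at a = -2, which is -3058/1197.

The residue is -3058/1197.


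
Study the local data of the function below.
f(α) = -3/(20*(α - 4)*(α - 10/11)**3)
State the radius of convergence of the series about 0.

Denominator factor (α - 10/11)^3: pole of order 3 at 10/11, modulus 10/11.
Denominator factor (α - 4): pole of order 1 at 4, modulus 4.
The radius of convergence is the smallest modulus among the singular points: 10/11.

The radius of convergence is 10/11.


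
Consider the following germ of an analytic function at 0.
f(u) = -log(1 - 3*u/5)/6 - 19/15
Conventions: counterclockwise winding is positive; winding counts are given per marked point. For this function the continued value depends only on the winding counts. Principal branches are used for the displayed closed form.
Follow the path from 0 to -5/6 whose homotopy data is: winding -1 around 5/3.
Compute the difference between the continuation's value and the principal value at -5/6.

Continued minus principal equals (1/3)*pi*i.

The rational part is single-valued and drops out of the difference; each branch term changes only by its own monodromy.
(-1/6)*log(1 - u/(5/3)): each positive loop around 5/3 adds 2*pi*i to the log, so winding -1 contributes (-1/6)*(-1)*2*pi*i = (1/3)*pi*i.
Summing the contributions at u = -5/6 gives (1/3)*pi*i.


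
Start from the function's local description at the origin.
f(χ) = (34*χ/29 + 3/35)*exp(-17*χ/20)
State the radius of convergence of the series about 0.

The radius of convergence is infinite.

The factor exp(-17*χ/20) is entire and contributes no finite singular point.
The polynomial part has no poles.
No finite singular points: the Taylor series at 0 converges everywhere.


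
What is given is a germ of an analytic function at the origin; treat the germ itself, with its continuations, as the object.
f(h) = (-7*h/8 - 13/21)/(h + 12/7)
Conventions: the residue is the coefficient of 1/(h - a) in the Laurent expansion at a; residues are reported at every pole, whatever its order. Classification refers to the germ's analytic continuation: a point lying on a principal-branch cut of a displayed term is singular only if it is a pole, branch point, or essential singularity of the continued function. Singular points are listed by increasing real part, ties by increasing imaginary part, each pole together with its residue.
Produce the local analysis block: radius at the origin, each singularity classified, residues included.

Radius of convergence at 0: 12/7.
At -12/7: a pole of order 1; residue 37/42.

Denominator factor (h + 12/7): pole of order 1 at -12/7, modulus 12/7.
The radius of convergence is the smallest modulus among the singular points: 12/7.
At the order-1 pole -12/7 set g(h) = (h - (-12/7))*f(h) = -7*h/8 - 13/21.
Simple pole: residue = g(a) at a = -12/7, which is 37/42.


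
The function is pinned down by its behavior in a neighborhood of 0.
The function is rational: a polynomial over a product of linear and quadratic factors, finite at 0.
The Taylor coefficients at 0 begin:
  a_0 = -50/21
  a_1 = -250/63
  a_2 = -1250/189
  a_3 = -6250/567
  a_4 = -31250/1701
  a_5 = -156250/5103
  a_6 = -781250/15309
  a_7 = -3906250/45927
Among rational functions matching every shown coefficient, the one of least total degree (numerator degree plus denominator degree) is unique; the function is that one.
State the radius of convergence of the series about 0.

No rational of total degree below 1 reproduces all 8 coefficients; solving the [0/1] Pade equations on them gives f(ω) = 10/(7*(ω - 3/5)), whose expansion matches every shown term.
Denominator factor (ω - 3/5): pole of order 1 at 3/5, modulus 3/5.
The radius of convergence is the smallest modulus among the singular points: 3/5.

The radius of convergence is 3/5.


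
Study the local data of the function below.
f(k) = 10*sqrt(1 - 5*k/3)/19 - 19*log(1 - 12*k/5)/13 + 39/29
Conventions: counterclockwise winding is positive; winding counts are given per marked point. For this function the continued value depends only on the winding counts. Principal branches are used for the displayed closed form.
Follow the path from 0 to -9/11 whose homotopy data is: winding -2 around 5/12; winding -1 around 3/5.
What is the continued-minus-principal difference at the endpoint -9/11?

The rational part is single-valued and drops out of the difference; each branch term changes only by its own monodromy.
(10/19)*sqrt(1 - k/(3/5)): winding -1 is odd, the square root flips sign, contributing -2*(10/19)*sqrt(1 - (-9/11)/(3/5)) = -2*(10/19)*sqrt(26/11) = -(20/209)*sqrt(286).
(-19/13)*log(1 - k/(5/12)): each positive loop around 5/12 adds 2*pi*i to the log, so winding -2 contributes (-19/13)*(-2)*2*pi*i = (76/13)*pi*i.
Summing the contributions at k = -9/11 gives (-(20/209)*sqrt(286)) + ((76/13)*pi)*i.

Continued minus principal equals (-(20/209)*sqrt(286)) + ((76/13)*pi)*i.


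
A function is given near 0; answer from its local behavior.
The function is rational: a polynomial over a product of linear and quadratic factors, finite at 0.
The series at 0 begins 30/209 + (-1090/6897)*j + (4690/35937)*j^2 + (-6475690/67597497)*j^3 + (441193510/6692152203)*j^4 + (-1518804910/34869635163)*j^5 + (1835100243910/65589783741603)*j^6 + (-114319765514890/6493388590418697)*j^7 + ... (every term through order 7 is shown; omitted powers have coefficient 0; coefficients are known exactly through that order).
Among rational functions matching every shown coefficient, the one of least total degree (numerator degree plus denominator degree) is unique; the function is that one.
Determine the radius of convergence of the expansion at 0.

No rational of total degree below 2 reproduces all 8 coefficients; solving the [0/2] Pade equations on them gives f(j) = 9/(19*(j + 9/5)*(j + 11/6)), whose expansion matches every shown term.
Denominator factor (j + 11/6): pole of order 1 at -11/6, modulus 11/6.
Denominator factor (j + 9/5): pole of order 1 at -9/5, modulus 9/5.
The radius of convergence is the smallest modulus among the singular points: 9/5.

The radius of convergence is 9/5.


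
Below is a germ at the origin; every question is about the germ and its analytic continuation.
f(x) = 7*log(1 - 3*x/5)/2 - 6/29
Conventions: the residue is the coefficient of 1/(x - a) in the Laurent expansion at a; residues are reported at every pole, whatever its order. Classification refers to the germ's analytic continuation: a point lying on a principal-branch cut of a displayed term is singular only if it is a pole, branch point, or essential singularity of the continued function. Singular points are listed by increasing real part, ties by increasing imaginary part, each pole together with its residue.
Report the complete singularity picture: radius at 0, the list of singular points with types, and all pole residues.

Radius of convergence at 0: 5/3.
At 5/3: a logarithmic branch point.

Branch term (7/2)*log(1 - x/(5/3)): its argument vanishes at x = 5/3, a logarithmic branch point, modulus 5/3.
The radius of convergence is the smallest modulus among the singular points: 5/3.


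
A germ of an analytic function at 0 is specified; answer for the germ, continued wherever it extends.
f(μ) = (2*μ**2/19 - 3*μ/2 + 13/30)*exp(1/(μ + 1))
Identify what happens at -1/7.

There is no denominator, hence no pole anywhere.
The essential point of exp(1/(μ - (-1))) is -1, not -1/7.
So the germ continues analytically to -1/7.

The point is a regular point.


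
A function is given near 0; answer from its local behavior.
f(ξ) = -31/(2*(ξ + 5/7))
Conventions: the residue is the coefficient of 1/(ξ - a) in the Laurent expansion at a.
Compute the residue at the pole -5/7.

At the order-1 pole -5/7 set g(ξ) = (ξ - (-5/7))*f(ξ) = -31/2.
Simple pole: residue = g(a) at a = -5/7, which is -31/2.

The residue is -31/2.


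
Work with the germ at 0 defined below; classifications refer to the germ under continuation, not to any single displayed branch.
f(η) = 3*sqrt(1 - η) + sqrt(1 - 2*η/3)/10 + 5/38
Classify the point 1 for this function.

The point is an algebraic (square-root) branch point.

The term (3)*sqrt(1 - η/(1)) has argument 1 - 1/(1) = 0 at 1: a square-root (algebraic, two-sheeted) branch point; the remaining terms are analytic or single-valued there.


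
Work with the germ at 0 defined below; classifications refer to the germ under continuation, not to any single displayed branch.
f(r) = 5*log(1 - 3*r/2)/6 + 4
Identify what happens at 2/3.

The point is a logarithmic branch point.

The term (5/6)*log(1 - r/(2/3)) has argument 1 - 2/3/(2/3) = 0 at 2/3: a logarithmic (infinitely-sheeted) branch point; the remaining terms are analytic or single-valued there.


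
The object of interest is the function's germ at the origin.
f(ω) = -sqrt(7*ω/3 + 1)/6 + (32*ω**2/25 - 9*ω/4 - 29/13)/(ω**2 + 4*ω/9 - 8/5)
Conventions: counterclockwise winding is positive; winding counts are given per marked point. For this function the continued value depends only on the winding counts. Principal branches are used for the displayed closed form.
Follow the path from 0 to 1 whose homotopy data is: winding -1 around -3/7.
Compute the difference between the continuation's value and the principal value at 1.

The rational part is single-valued and drops out of the difference; each branch term changes only by its own monodromy.
(-1/6)*sqrt(1 - ω/(-3/7)): winding -1 is odd, the square root flips sign, contributing -2*(-1/6)*sqrt(1 - (1)/(-3/7)) = -2*(-1/6)*sqrt(10/3) = (1/9)*sqrt(30).
Summing the contributions at ω = 1 gives (1/9)*sqrt(30).

Continued minus principal equals (1/9)*sqrt(30).


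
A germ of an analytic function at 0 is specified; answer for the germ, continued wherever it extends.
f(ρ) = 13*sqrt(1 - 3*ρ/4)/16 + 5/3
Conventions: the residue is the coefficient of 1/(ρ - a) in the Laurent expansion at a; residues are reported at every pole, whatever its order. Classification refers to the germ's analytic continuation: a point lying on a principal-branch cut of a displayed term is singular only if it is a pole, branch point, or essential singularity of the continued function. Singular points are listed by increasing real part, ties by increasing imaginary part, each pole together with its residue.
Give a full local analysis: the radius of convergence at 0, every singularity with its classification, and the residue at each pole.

Branch term (13/16)*sqrt(1 - ρ/(4/3)): its argument vanishes at ρ = 4/3, a square-root branch point, modulus 4/3.
The radius of convergence is the smallest modulus among the singular points: 4/3.

Radius of convergence at 0: 4/3.
At 4/3: an algebraic (square-root) branch point.


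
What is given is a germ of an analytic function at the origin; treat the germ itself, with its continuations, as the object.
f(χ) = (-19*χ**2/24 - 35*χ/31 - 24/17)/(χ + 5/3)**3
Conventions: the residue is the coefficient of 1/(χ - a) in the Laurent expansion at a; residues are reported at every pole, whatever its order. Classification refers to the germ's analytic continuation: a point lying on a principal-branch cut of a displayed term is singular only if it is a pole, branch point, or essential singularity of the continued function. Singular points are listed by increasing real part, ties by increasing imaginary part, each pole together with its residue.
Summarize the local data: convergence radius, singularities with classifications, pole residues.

Radius of convergence at 0: 5/3.
At -5/3: a pole of order 3; residue -19/24.

Denominator factor (χ + 5/3)^3: pole of order 3 at -5/3, modulus 5/3.
The radius of convergence is the smallest modulus among the singular points: 5/3.
At the order-3 pole -5/3 set g(χ) = (χ - (-5/3))^3*f(χ) = -19*χ**2/24 - 35*χ/31 - 24/17.
Order-3 pole: residue = g''(a)/2; g''(-5/3) = -19/12, so the residue is -19/24.


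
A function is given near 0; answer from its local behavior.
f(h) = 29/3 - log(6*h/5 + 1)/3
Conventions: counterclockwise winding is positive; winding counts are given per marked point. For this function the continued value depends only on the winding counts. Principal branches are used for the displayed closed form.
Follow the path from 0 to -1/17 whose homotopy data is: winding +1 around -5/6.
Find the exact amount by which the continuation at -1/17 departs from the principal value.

The rational part is single-valued and drops out of the difference; each branch term changes only by its own monodromy.
(-1/3)*log(1 - h/(-5/6)): each positive loop around -5/6 adds 2*pi*i to the log, so winding +1 contributes (-1/3)*(1)*2*pi*i = -(2/3)*pi*i.
Summing the contributions at h = -1/17 gives -(2/3)*pi*i.

Continued minus principal equals -(2/3)*pi*i.


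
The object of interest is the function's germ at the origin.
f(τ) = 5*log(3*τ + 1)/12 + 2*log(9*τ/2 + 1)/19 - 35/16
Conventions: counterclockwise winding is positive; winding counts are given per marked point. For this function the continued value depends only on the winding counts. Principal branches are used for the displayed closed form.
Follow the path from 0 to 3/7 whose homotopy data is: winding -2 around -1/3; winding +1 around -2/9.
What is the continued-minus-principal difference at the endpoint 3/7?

Continued minus principal equals -(83/57)*pi*i.

The rational part is single-valued and drops out of the difference; each branch term changes only by its own monodromy.
(5/12)*log(1 - τ/(-1/3)): each positive loop around -1/3 adds 2*pi*i to the log, so winding -2 contributes (5/12)*(-2)*2*pi*i = -(5/3)*pi*i.
(2/19)*log(1 - τ/(-2/9)): each positive loop around -2/9 adds 2*pi*i to the log, so winding +1 contributes (2/19)*(1)*2*pi*i = (4/19)*pi*i.
Summing the contributions at τ = 3/7 gives -(83/57)*pi*i.


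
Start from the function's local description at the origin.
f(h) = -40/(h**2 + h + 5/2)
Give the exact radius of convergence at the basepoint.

The radius of convergence is (1/2)*sqrt(10).

Denominator factor (h**2 + h + 5/2): discriminant -9, complex-conjugate roots (-1/2) + (3/2)*i and (-1/2) - (3/2)*i; poles of order 1, moduli (1/2)*sqrt(10) and (1/2)*sqrt(10).
The radius of convergence is the smallest modulus among the singular points: (1/2)*sqrt(10).


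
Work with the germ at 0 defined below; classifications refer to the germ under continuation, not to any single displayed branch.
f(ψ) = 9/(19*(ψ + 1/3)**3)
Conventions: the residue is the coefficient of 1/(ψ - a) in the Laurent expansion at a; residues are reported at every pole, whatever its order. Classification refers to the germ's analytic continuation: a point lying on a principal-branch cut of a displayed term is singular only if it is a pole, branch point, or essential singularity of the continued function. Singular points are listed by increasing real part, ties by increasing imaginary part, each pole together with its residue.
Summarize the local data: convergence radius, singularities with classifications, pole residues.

Radius of convergence at 0: 1/3.
At -1/3: a pole of order 3; residue 0.

Denominator factor (ψ + 1/3)^3: pole of order 3 at -1/3, modulus 1/3.
The radius of convergence is the smallest modulus among the singular points: 1/3.
At the order-3 pole -1/3 set g(ψ) = (ψ - (-1/3))^3*f(ψ) = 9/19.
Order-3 pole: residue = g''(a)/2; g''(-1/3) = 0, so the residue is 0.


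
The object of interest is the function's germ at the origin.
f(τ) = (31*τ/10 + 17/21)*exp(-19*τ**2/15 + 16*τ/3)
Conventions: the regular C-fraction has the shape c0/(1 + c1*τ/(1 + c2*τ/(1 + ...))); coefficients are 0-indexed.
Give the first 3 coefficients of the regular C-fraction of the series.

Taylor coefficients (expand at 0): a_0 = 17/21, a_1 = 4673/630, a_2 = 5107/189.
c0 = a_0 = 17/21. Peel one level at a time: if S = 1 + c*τ/S' with S'(0) = 1, then c is the τ-coefficient of S and S' = c*τ/(S - 1).
S_1 = c0/f = 1 + (-4673/510)*τ + (13155029/260100)*τ^2 + ...; c1 = -4673/510.
S_2 = c1*τ/(S_1 - 1) = 1 + (13155029/2383230)*τ + ...; c2 = 13155029/2383230.

The regular C-fraction coefficients are [17/21, -4673/510, 13155029/2383230].


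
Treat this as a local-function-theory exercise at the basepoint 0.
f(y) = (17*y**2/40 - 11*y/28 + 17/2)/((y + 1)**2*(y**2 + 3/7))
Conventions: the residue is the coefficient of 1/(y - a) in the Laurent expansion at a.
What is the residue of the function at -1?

The residue is 16523/2000.

At the order-2 pole -1 set g(y) = (y - (-1))^2*f(y) = (17*y**2/40 - 11*y/28 + 17/2)/(y**2 + 3/7).
Order-2 pole: residue = g'(a); g'(-1) = 16523/2000, so the residue is 16523/2000.


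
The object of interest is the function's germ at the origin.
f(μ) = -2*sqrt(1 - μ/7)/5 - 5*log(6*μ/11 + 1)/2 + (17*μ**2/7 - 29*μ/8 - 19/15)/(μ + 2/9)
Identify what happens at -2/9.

The point is a pole of order 1.

The denominator factor μ + 2/9 vanishes at -2/9 and appears to the power 1; the numerator there equals -3869/11340, nonzero, and no other factor vanishes.
The branch terms are analytic at this point.
Hence a pole whose order is the multiplicity, 1.


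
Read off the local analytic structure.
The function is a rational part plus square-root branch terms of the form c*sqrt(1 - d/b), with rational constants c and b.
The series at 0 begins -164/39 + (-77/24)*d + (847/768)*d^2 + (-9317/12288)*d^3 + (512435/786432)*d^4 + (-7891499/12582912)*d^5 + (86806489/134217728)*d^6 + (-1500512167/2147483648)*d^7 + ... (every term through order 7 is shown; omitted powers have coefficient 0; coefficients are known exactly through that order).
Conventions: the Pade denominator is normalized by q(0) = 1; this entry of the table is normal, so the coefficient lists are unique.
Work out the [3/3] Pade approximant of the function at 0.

Taylor coefficients needed (read off): a_0 = -164/39, a_1 = -77/24, a_2 = 847/768, a_3 = -9317/12288, a_4 = 512435/786432, a_5 = -7891499/12582912, a_6 = 86806489/134217728.
Write the denominator as Q(d) = 1 + q1*d + q2*d^2 + q3*d^3. Requiring Q*f - P = O(d^7) with deg P <= 3 kills the coefficients of d^4..d^6 in Q*f:
  d^4: a_4 + q1*a_3 + q2*a_2 + q3*a_1 = 0, i.e. 512435/786432 + (-9317/12288)*q1 + (847/768)*q2 + (-77/24)*q3 = 0.
  d^5: a_5 + q1*a_4 + q2*a_3 + q3*a_2 = 0, i.e. -7891499/12582912 + (512435/786432)*q1 + (-9317/12288)*q2 + (847/768)*q3 = 0.
  d^6: a_6 + q1*a_5 + q2*a_4 + q3*a_3 = 0, i.e. 86806489/134217728 + (-7891499/12582912)*q1 + (512435/786432)*q2 + (-9317/12288)*q3 = 0.
Solving this linear system: q1 = 55/32, q2 = 363/512, q3 = 1331/32768.
The numerator is Q*f truncated at degree 3: P0 = a_0 = -164/39; P1 = a_1 + q1*a_0 = -407/39; P2 = a_2 + q1*a_1 + q2*a_0 = -36905/4992; P3 = a_3 + q1*a_2 + q2*a_1 + q3*a_0 = -208967/159744.

The Pade approximant has numerator coefficients [-164/39, -407/39, -36905/4992, -208967/159744]; denominator coefficients [1, 55/32, 363/512, 1331/32768].


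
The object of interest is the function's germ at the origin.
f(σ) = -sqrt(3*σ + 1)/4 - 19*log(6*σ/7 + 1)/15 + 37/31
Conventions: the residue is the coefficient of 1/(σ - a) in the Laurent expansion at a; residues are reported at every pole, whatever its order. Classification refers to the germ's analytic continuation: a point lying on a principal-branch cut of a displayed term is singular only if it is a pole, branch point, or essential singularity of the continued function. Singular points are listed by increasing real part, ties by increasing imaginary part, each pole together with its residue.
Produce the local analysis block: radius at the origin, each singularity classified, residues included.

Radius of convergence at 0: 1/3.
At -7/6: a logarithmic branch point.
At -1/3: an algebraic (square-root) branch point.

Branch term (-1/4)*sqrt(1 - σ/(-1/3)): its argument vanishes at σ = -1/3, a square-root branch point, modulus 1/3.
Branch term (-19/15)*log(1 - σ/(-7/6)): its argument vanishes at σ = -7/6, a logarithmic branch point, modulus 7/6.
The radius of convergence is the smallest modulus among the singular points: 1/3.
List the singular points by increasing real part (a conjugate pair: the negative imaginary part first).


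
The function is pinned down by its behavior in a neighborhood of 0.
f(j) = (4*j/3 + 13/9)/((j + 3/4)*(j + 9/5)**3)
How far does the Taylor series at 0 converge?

The radius of convergence is 3/4.

Denominator factor (j + 9/5)^3: pole of order 3 at -9/5, modulus 9/5.
Denominator factor (j + 3/4): pole of order 1 at -3/4, modulus 3/4.
The radius of convergence is the smallest modulus among the singular points: 3/4.


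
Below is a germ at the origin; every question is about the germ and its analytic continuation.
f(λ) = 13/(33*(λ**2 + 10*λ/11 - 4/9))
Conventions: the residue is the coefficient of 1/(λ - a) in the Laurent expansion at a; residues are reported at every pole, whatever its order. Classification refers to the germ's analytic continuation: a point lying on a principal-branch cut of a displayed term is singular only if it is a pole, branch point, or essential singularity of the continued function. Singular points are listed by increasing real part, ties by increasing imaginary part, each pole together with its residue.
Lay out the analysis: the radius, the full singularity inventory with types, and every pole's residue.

Radius of convergence at 0: -5/11 + (1/33)*sqrt(709).
At -5/11 - (1/33)*sqrt(709): a pole of order 1; residue -(13/1418)*sqrt(709).
At -5/11 + (1/33)*sqrt(709): a pole of order 1; residue (13/1418)*sqrt(709).


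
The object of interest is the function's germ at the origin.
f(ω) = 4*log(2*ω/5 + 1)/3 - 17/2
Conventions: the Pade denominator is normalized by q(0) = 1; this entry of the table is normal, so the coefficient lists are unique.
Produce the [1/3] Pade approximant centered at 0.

The Pade approximant has numerator coefficients [-17/2, -73891/31380]; denominator coefficients [1, 1777/5230, 344/39225, -24/65375].

Taylor coefficients needed (expand at 0): a_0 = -17/2, a_1 = 8/15, a_2 = -8/75, a_3 = 32/1125, a_4 = -16/1875.
Write the denominator as Q(ω) = 1 + q1*ω + q2*ω^2 + q3*ω^3. Requiring Q*f - P = O(ω^5) with deg P <= 1 kills the coefficients of ω^2..ω^4 in Q*f:
  ω^2: a_2 + q1*a_1 + q2*a_0 = 0, i.e. -8/75 + (8/15)*q1 + (-17/2)*q2 = 0.
  ω^3: a_3 + q1*a_2 + q2*a_1 + q3*a_0 = 0, i.e. 32/1125 + (-8/75)*q1 + (8/15)*q2 + (-17/2)*q3 = 0.
  ω^4: a_4 + q1*a_3 + q2*a_2 + q3*a_1 = 0, i.e. -16/1875 + (32/1125)*q1 + (-8/75)*q2 + (8/15)*q3 = 0.
Solving this linear system: q1 = 1777/5230, q2 = 344/39225, q3 = -24/65375.
The numerator is Q*f truncated at degree 1: P0 = a_0 = -17/2; P1 = a_1 + q1*a_0 = -73891/31380.


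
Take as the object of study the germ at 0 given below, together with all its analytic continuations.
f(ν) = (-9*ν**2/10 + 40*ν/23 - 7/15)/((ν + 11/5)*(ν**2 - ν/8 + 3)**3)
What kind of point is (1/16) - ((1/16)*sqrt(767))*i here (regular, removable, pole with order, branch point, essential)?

The denominator factor ν**2 - ν/8 + 3 vanishes at (1/16) - ((1/16)*sqrt(767))*i and appears to the power 3; the numerator there equals (206227/88320) - ((2993/29440)*sqrt(767))*i, nonzero, and no other factor vanishes.
Hence a pole whose order is the multiplicity, 3.

The point is a pole of order 3.


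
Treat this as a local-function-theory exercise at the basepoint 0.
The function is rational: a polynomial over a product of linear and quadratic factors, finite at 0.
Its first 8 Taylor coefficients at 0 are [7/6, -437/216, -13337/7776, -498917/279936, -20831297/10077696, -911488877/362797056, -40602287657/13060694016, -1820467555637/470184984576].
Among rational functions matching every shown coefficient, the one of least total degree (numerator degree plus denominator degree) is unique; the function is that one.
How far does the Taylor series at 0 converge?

No rational of total degree below 4 reproduces all 8 coefficients; solving the [2/2] Pade equations on them gives f(η) = (17*η**2/4 - 36*η/5 + 21/10)/((η - 9/4)*(η - 4/5)), whose expansion matches every shown term.
Denominator factor (η - 9/4): pole of order 1 at 9/4, modulus 9/4.
Denominator factor (η - 4/5): pole of order 1 at 4/5, modulus 4/5.
The radius of convergence is the smallest modulus among the singular points: 4/5.

The radius of convergence is 4/5.


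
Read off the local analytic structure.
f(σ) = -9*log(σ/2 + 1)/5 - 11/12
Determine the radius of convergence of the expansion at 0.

The radius of convergence is 2.

Branch term (-9/5)*log(1 - σ/(-2)): its argument vanishes at σ = -2, a logarithmic branch point, modulus 2.
The radius of convergence is the smallest modulus among the singular points: 2.


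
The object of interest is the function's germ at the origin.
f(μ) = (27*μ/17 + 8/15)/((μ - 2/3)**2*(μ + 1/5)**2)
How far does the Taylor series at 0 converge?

The radius of convergence is 1/5.

Denominator factor (μ + 1/5)^2: pole of order 2 at -1/5, modulus 1/5.
Denominator factor (μ - 2/3)^2: pole of order 2 at 2/3, modulus 2/3.
The radius of convergence is the smallest modulus among the singular points: 1/5.


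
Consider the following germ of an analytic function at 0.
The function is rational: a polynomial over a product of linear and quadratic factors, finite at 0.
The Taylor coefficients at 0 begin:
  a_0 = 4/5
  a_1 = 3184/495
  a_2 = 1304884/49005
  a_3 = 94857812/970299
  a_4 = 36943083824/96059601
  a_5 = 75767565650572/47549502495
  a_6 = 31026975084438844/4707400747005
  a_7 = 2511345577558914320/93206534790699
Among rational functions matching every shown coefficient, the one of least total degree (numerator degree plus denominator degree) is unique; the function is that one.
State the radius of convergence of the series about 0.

The radius of convergence is -7/4 + (1/12)*sqrt(573).

No rational of total degree below 5 reproduces all 8 coefficients; solving the [1/4] Pade equations on them gives f(λ) = (-3*λ/5 - 1/5)/((λ**2 - λ/3 + 3/11)*(λ**2 + 7*λ/2 - 11/12)), whose expansion matches every shown term.
Denominator factor (λ**2 + 7*λ/2 - 11/12): discriminant 191/12, real irrational roots -7/4 + (1/12)*sqrt(573) and -7/4 - (1/12)*sqrt(573); poles of order 1, moduli -7/4 + (1/12)*sqrt(573) and 7/4 + (1/12)*sqrt(573).
Denominator factor (λ**2 - λ/3 + 3/11): discriminant -97/99, complex-conjugate roots (1/6) + ((1/66)*sqrt(1067))*i and (1/6) - ((1/66)*sqrt(1067))*i; poles of order 1, moduli (1/11)*sqrt(33) and (1/11)*sqrt(33).
The radius of convergence is the smallest modulus among the singular points: -7/4 + (1/12)*sqrt(573).


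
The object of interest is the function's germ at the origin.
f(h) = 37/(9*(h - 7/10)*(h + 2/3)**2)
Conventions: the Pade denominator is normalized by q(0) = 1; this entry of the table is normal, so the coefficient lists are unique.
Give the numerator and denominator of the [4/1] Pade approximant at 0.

The Pade approximant has numerator coefficients [-185/14, 71151/818615, -177063759/6548920, 1239759/6548920, -1442279277/26195680]; denominator coefficients [1, 6405053/4093075].

Taylor coefficients needed (expand at 0): a_0 = -185/14, a_1 = 2035/98, a_2 = -163355/2744, a_3 = 448255/4802, a_4 = -108174125/537824, a_5 = 1184934805/3764768.
Write the denominator as Q(h) = 1 + q1*h. Requiring Q*f - P = O(h^6) with deg P <= 4 kills the coefficients of h^5..h^5 in Q*f:
  h^5: a_5 + q1*a_4 = 0, i.e. 1184934805/3764768 + (-108174125/537824)*q1 = 0.
Solving this linear system: q1 = 6405053/4093075.
The numerator is Q*f truncated at degree 4: P0 = a_0 = -185/14; P1 = a_1 + q1*a_0 = 71151/818615; P2 = a_2 + q1*a_1 = -177063759/6548920; P3 = a_3 + q1*a_2 = 1239759/6548920; P4 = a_4 + q1*a_3 = -1442279277/26195680.


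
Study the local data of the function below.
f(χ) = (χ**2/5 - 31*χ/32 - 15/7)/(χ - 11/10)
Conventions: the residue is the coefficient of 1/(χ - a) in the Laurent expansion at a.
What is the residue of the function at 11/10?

The residue is -166123/56000.

At the order-1 pole 11/10 set g(χ) = (χ - (11/10))*f(χ) = χ**2/5 - 31*χ/32 - 15/7.
Simple pole: residue = g(a) at a = 11/10, which is -166123/56000.


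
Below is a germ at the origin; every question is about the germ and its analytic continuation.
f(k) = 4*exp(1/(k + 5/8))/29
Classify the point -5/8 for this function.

The exponent 1/(k - (-5/8)) has a pole at -5/8, so exp(1/(k - (-5/8))) takes every nonzero value near it: an essential singularity (not a pole of any order).

The point is an essential singularity.


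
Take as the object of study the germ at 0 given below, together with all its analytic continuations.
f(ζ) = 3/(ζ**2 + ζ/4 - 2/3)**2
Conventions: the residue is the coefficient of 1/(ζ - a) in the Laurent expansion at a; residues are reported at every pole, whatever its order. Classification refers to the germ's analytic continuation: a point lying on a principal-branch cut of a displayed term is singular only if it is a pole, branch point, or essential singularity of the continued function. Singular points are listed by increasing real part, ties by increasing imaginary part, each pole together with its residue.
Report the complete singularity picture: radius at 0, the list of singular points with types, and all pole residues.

Radius of convergence at 0: -1/8 + (1/24)*sqrt(393).
At -1/8 - (1/24)*sqrt(393): a pole of order 2; residue (1152/17161)*sqrt(393).
At -1/8 + (1/24)*sqrt(393): a pole of order 2; residue -(1152/17161)*sqrt(393).

Denominator factor (ζ**2 + ζ/4 - 2/3)^2: discriminant 131/48, real irrational roots -1/8 + (1/24)*sqrt(393) and -1/8 - (1/24)*sqrt(393); poles of order 2, moduli -1/8 + (1/24)*sqrt(393) and 1/8 + (1/24)*sqrt(393).
The radius of convergence is the smallest modulus among the singular points: -1/8 + (1/24)*sqrt(393).
The factor ζ**2 + ζ/4 - 2/3 splits as (ζ - a)(ζ - a') with a = -1/8 - (1/24)*sqrt(393), a' = -1/8 + (1/24)*sqrt(393). At the order-2 pole a set g(ζ) = (ζ - a)^2*f(ζ) = [3] / (ζ - a')^2.
Order-2 pole: residue = g'(a); g'(-1/8 - (1/24)*sqrt(393)) = (1152/17161)*sqrt(393), so the residue is (1152/17161)*sqrt(393).
The factor ζ**2 + ζ/4 - 2/3 splits as (ζ - a)(ζ - a') with a = -1/8 + (1/24)*sqrt(393), a' = -1/8 - (1/24)*sqrt(393). At the order-2 pole a set g(ζ) = (ζ - a)^2*f(ζ) = [3] / (ζ - a')^2.
Order-2 pole: residue = g'(a); g'(-1/8 + (1/24)*sqrt(393)) = -(1152/17161)*sqrt(393), so the residue is -(1152/17161)*sqrt(393).
List the singular points by increasing real part (a conjugate pair: the negative imaginary part first).


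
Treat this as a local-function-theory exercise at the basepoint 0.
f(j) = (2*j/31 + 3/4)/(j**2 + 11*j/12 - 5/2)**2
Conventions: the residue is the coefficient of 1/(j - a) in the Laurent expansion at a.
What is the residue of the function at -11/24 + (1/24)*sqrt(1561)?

The residue is -(77184/75538351)*sqrt(1561).

The factor j**2 + 11*j/12 - 5/2 splits as (j - a)(j - a') with a = -11/24 + (1/24)*sqrt(1561), a' = -11/24 - (1/24)*sqrt(1561). At the order-2 pole a set g(j) = (j - a)^2*f(j) = [2*j/31 + 3/4] / (j - a')^2.
Order-2 pole: residue = g'(a); g'(-11/24 + (1/24)*sqrt(1561)) = -(77184/75538351)*sqrt(1561), so the residue is -(77184/75538351)*sqrt(1561).


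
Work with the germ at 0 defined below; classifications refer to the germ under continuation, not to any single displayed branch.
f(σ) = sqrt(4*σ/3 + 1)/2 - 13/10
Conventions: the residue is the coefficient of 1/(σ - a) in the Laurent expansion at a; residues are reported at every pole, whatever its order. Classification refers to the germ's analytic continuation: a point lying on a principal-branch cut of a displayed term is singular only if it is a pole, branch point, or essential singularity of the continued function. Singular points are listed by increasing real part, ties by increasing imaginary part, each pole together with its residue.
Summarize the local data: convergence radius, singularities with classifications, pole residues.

Branch term (1/2)*sqrt(1 - σ/(-3/4)): its argument vanishes at σ = -3/4, a square-root branch point, modulus 3/4.
The radius of convergence is the smallest modulus among the singular points: 3/4.

Radius of convergence at 0: 3/4.
At -3/4: an algebraic (square-root) branch point.


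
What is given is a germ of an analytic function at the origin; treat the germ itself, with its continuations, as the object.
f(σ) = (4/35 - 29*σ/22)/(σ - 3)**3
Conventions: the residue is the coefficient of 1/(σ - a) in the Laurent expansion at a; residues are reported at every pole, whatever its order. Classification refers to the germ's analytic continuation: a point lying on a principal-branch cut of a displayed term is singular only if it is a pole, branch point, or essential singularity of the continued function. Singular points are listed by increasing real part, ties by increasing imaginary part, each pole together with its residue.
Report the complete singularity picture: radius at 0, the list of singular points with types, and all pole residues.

Denominator factor (σ - 3)^3: pole of order 3 at 3, modulus 3.
The radius of convergence is the smallest modulus among the singular points: 3.
At the order-3 pole 3 set g(σ) = (σ - (3))^3*f(σ) = 4/35 - 29*σ/22.
Order-3 pole: residue = g''(a)/2; g''(3) = 0, so the residue is 0.

Radius of convergence at 0: 3.
At 3: a pole of order 3; residue 0.


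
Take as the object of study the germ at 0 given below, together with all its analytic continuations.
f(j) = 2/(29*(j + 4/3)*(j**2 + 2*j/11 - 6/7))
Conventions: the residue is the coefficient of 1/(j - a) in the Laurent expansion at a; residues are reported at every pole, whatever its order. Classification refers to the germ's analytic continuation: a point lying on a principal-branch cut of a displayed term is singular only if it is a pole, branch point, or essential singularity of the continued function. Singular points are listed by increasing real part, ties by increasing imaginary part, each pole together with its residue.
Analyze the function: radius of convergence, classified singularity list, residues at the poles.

Radius of convergence at 0: -1/11 + (1/77)*sqrt(5131).
At -4/3: a pole of order 1; residue 693/6815.
At -1/11 - (1/77)*sqrt(5131): a pole of order 1; residue -693/13630 - (9471/9990790)*sqrt(5131).
At -1/11 + (1/77)*sqrt(5131): a pole of order 1; residue -693/13630 + (9471/9990790)*sqrt(5131).


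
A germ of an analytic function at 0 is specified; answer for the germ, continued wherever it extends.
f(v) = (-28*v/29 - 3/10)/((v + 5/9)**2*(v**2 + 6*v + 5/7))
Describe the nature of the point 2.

Denominator factors: v + 5/9 = 23/9 at v = 2; v**2 + 6*v + 5/7 = 117/7 at v = 2 — none vanishes.
So the germ continues analytically to 2.

The point is a regular point.


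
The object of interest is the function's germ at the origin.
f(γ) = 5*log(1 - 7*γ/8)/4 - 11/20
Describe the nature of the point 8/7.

The point is a logarithmic branch point.

The term (5/4)*log(1 - γ/(8/7)) has argument 1 - 8/7/(8/7) = 0 at 8/7: a logarithmic (infinitely-sheeted) branch point; the remaining terms are analytic or single-valued there.


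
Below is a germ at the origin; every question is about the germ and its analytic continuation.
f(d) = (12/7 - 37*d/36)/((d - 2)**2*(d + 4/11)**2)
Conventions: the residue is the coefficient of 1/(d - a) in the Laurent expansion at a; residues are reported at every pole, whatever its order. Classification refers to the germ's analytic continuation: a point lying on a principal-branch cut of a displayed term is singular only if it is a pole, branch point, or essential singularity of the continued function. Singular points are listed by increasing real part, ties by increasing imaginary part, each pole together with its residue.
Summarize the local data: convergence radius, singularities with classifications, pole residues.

Denominator factor (d + 4/11)^2: pole of order 2 at -4/11, modulus 4/11.
Denominator factor (d - 2)^2: pole of order 2 at 2, modulus 2.
The radius of convergence is the smallest modulus among the singular points: 4/11.
At the order-2 pole -4/11 set g(d) = (d - (-4/11))^2*f(d) = (12/7 - 37*d/36)/(d - 2)**2.
Order-2 pole: residue = g'(a); g'(-4/11) = 32549/246064, so the residue is 32549/246064.
At the order-2 pole 2 set g(d) = (d - (2))^2*f(d) = (12/7 - 37*d/36)/(d + 4/11)**2.
Order-2 pole: residue = g'(a); g'(2) = -32549/246064, so the residue is -32549/246064.
List the singular points by increasing real part (a conjugate pair: the negative imaginary part first).

Radius of convergence at 0: 4/11.
At -4/11: a pole of order 2; residue 32549/246064.
At 2: a pole of order 2; residue -32549/246064.
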